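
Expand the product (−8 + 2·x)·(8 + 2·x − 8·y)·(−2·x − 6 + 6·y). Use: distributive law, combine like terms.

128·x + 384 − 768·y − 32·x·y + 384·y² − 8·x³ − 24·x² + 56·x²·y − 96·x·y²

(−8 + 2·x)·(8 + 2·x − 8·y)·(−2·x − 6 + 6·y)
= (−64 − 16·x + 64·y + 16·x + 4·x² − 16·x·y)·(−2·x − 6 + 6·y)    [distributive law]
= (−64 + 64·y + 4·x² − 16·x·y)·(−2·x − 6 + 6·y)    [combine like terms]
= 128·x + 384 − 384·y − 128·x·y − 384·y + 384·y² − 8·x³ − 24·x² + 24·x²·y + 32·x²·y + 96·x·y − 96·x·y²    [distributive law]
= 128·x + 384 − 768·y − 32·x·y + 384·y² − 8·x³ − 24·x² + 56·x²·y − 96·x·y²    [combine like terms]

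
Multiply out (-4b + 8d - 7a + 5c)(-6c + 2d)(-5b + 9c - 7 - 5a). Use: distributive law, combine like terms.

-120b^2c + 366bc^2 - 168bc - 330abc + 40b^2d + 118bcd + 56bd + 110abd - 342c^2d + 266cd + 64acd - 80bd^2 + 144cd^2 - 112d^2 - 80ad^2 + 528ac^2 - 294ac - 210a^2c + 98ad + 70a^2d - 270c^3 + 210c^2

(-4b + 8d - 7a + 5c)(-6c + 2d)(-5b + 9c - 7 - 5a)
= (24bc - 8bd - 48cd + 16d^2 + 42ac - 14ad - 30c^2 + 10cd)(-5b + 9c - 7 - 5a)    [distributive law]
= (24bc - 8bd - 38cd + 16d^2 + 42ac - 14ad - 30c^2)(-5b + 9c - 7 - 5a)    [combine like terms]
= -120b^2c + 216bc^2 - 168bc - 120abc + 40b^2d - 72bcd + 56bd + 40abd + 190bcd - 342c^2d + 266cd + 190acd - 80bd^2 + 144cd^2 - 112d^2 - 80ad^2 - 210abc + 378ac^2 - 294ac - 210a^2c + 70abd - 126acd + 98ad + 70a^2d + 150bc^2 - 270c^3 + 210c^2 + 150ac^2    [distributive law]
= -120b^2c + 366bc^2 - 168bc - 330abc + 40b^2d + 118bcd + 56bd + 110abd - 342c^2d + 266cd + 64acd - 80bd^2 + 144cd^2 - 112d^2 - 80ad^2 + 528ac^2 - 294ac - 210a^2c + 98ad + 70a^2d - 270c^3 + 210c^2    [combine like terms]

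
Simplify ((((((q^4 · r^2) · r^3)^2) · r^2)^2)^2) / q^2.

((((((q^4 · r^2) · r^3)^2) · r^2)^2)^2) / q^2
= (((((q^4 · r^2) · r^3)^2) · r^2)^4) / q^2    [power of a power]
= (((((q^4 · r^2) · r^3)^2)^4) · ((r^2)^4)) / q^2    [power of a product]
= ((((q^4 · r^2) · r^3)^8) · ((r^2)^4)) / q^2    [power of a power]
= ((((q^4 · r^2)^8) · ((r^3)^8)) · ((r^2)^4)) / q^2    [power of a product]
= (((((q^4)^8) · ((r^2)^8)) · ((r^3)^8)) · ((r^2)^4)) / q^2    [power of a product]
= (((q^32 · ((r^2)^8)) · ((r^3)^8)) · ((r^2)^4)) / q^2    [power of a power]
= (((q^32 · r^16) · ((r^3)^8)) · ((r^2)^4)) / q^2    [power of a power]
= (((q^32 · r^16) · r^24) · ((r^2)^4)) / q^2    [power of a power]
= (((q^32 · r^16) · r^24) · r^8) / q^2    [power of a power]
= q^30r^48    [quotient of powers; product of powers]

q^30r^48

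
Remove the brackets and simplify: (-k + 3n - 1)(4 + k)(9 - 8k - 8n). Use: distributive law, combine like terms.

-13k + 31k^2 - 29kn + 8k^3 - 16k^2n + 140n - 96n^2 - 24kn^2 - 36

(-k + 3n - 1)(4 + k)(9 - 8k - 8n)
= (-4k - k^2 + 12n + 3kn - 4 - k)(9 - 8k - 8n)    [distributive law]
= (-5k - k^2 + 12n + 3kn - 4)(9 - 8k - 8n)    [combine like terms]
= -45k + 40k^2 + 40kn - 9k^2 + 8k^3 + 8k^2n + 108n - 96kn - 96n^2 + 27kn - 24k^2n - 24kn^2 - 36 + 32k + 32n    [distributive law]
= -13k + 31k^2 - 29kn + 8k^3 - 16k^2n + 140n - 96n^2 - 24kn^2 - 36    [combine like terms]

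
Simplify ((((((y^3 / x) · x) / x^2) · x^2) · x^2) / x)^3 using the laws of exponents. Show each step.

x^3y^9

((((((y^3 / x) · x) / x^2) · x^2) · x^2) / x)^3
= ((((((y^3 / x) · x) / x^2) · x^2) · x^2)^3) / (x^3)    [power of a quotient]
= ((((((y^3 / x) · x) / x^2) · x^2)^3) · ((x^2)^3)) / (x^3)    [power of a product]
= ((((((y^3 / x) · x) / x^2)^3) · ((x^2)^3)) · ((x^2)^3)) / (x^3)    [power of a product]
= ((((((y^3 / x) · x)^3) / ((x^2)^3)) · ((x^2)^3)) · ((x^2)^3)) / (x^3)    [power of a quotient]
= ((((((y^3 / x)^3) · (x^3)) / ((x^2)^3)) · ((x^2)^3)) · ((x^2)^3)) / (x^3)    [power of a product]
= (((((((y^3)^3) / (x^3)) · (x^3)) / ((x^2)^3)) · ((x^2)^3)) · ((x^2)^3)) / (x^3)    [power of a quotient]
= (((((y^9 / (x^3)) · (x^3)) / ((x^2)^3)) · ((x^2)^3)) · ((x^2)^3)) / (x^3)    [power of a power]
= (((((y^9 / x^3) · x^3) / x^6) · ((x^2)^3)) · ((x^2)^3)) / (x^3)    [power of a power]
= (((((y^9 / x^3) · x^3) / x^6) · x^6) · ((x^2)^3)) / (x^3)    [power of a power]
= (((((y^9 / x^3) · x^3) / x^6) · x^6) · x^6) / (x^3)    [power of a power]
= x^3y^9    [quotient of powers; product of powers]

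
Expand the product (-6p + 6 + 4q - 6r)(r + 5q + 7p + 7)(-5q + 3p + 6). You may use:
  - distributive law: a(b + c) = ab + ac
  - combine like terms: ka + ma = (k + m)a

(-6p + 6 + 4q - 6r)(r + 5q + 7p + 7)(-5q + 3p + 6)
= (-6pr - 30pq - 42p^2 - 42p + 6r + 30q + 42p + 42 + 4qr + 20q^2 + 28pq + 28q - 6r^2 - 30qr - 42pr - 42r)(-5q + 3p + 6)    [distributive law]
= (-48pr - 2pq - 42p^2 - 36r + 58q + 42 - 26qr + 20q^2 - 6r^2)(-5q + 3p + 6)    [combine like terms]
= 240pqr - 144p^2r - 288pr + 10pq^2 - 6p^2q - 12pq + 210p^2q - 126p^3 - 252p^2 + 180qr - 108pr - 216r - 290q^2 + 174pq + 348q - 210q + 126p + 252 + 130q^2r - 78pqr - 156qr - 100q^3 + 60pq^2 + 120q^2 + 30qr^2 - 18pr^2 - 36r^2    [distributive law]
= 162pqr - 144p^2r - 396pr + 70pq^2 + 204p^2q + 162pq - 126p^3 - 252p^2 + 24qr - 216r - 170q^2 + 138q + 126p + 252 + 130q^2r - 100q^3 + 30qr^2 - 18pr^2 - 36r^2    [combine like terms]

162pqr - 144p^2r - 396pr + 70pq^2 + 204p^2q + 162pq - 126p^3 - 252p^2 + 24qr - 216r - 170q^2 + 138q + 126p + 252 + 130q^2r - 100q^3 + 30qr^2 - 18pr^2 - 36r^2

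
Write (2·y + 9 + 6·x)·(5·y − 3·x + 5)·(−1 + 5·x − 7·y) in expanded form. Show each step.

(2·y + 9 + 6·x)·(5·y − 3·x + 5)·(−1 + 5·x − 7·y)
= (10·y^2 − 6·x·y + 10·y + 45·y − 27·x + 45 + 30·x·y − 18·x^2 + 30·x)·(−1 + 5·x − 7·y)    [distributive law]
= (10·y^2 + 24·x·y + 55·y + 3·x + 45 − 18·x^2)·(−1 + 5·x − 7·y)    [combine like terms]
= −10·y^2 + 50·x·y^2 − 70·y^3 − 24·x·y + 120·x^2·y − 168·x·y^2 − 55·y + 275·x·y − 385·y^2 − 3·x + 15·x^2 − 21·x·y − 45 + 225·x − 315·y + 18·x^2 − 90·x^3 + 126·x^2·y    [distributive law]
= −395·y^2 − 118·x·y^2 − 70·y^3 + 230·x·y + 246·x^2·y − 370·y + 222·x + 33·x^2 − 45 − 90·x^3    [combine like terms]

−395·y^2 − 118·x·y^2 − 70·y^3 + 230·x·y + 246·x^2·y − 370·y + 222·x + 33·x^2 − 45 − 90·x^3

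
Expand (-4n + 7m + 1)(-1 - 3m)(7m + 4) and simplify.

(-4n + 7m + 1)(-1 - 3m)(7m + 4)
= (4n + 12mn - 7m - 21m² - 1 - 3m)(7m + 4)    [distributive law]
= (4n + 12mn - 10m - 21m² - 1)(7m + 4)    [combine like terms]
= 28mn + 16n + 84m²n + 48mn - 70m² - 40m - 147m³ - 84m² - 7m - 4    [distributive law]
= 76mn + 16n + 84m²n - 154m² - 47m - 147m³ - 4    [combine like terms]

76mn + 16n + 84m²n - 154m² - 47m - 147m³ - 4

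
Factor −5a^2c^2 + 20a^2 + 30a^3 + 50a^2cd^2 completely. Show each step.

−5a^2c^2 + 20a^2 + 30a^3 + 50a^2cd^2
= 5(−a^2c^2 + 4a^2 + 6a^3 + 10a^2cd^2)    [factor out 5]
= 5a^2(−c^2 + 4 + 6a + 10cd^2)    [factor out a^2]

5a^2(−c^2 + 4 + 6a + 10cd^2)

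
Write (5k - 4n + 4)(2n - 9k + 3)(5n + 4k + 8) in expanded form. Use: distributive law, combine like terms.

198kn² - 41k²n + 247kn - 180k³ - 444k² - 120k - 40n³ - 84n² + 28n + 96

(5k - 4n + 4)(2n - 9k + 3)(5n + 4k + 8)
= (10kn - 45k² + 15k - 8n² + 36kn - 12n + 8n - 36k + 12)(5n + 4k + 8)    [distributive law]
= (46kn - 45k² - 21k - 8n² - 4n + 12)(5n + 4k + 8)    [combine like terms]
= 230kn² + 184k²n + 368kn - 225k²n - 180k³ - 360k² - 105kn - 84k² - 168k - 40n³ - 32kn² - 64n² - 20n² - 16kn - 32n + 60n + 48k + 96    [distributive law]
= 198kn² - 41k²n + 247kn - 180k³ - 444k² - 120k - 40n³ - 84n² + 28n + 96    [combine like terms]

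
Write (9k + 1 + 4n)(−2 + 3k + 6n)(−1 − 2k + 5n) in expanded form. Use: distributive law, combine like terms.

(9k + 1 + 4n)(−2 + 3k + 6n)(−1 − 2k + 5n)
= (−18k + 27k² + 54kn − 2 + 3k + 6n − 8n + 12kn + 24n²)(−1 − 2k + 5n)    [distributive law]
= (−15k + 27k² + 66kn − 2 − 2n + 24n²)(−1 − 2k + 5n)    [combine like terms]
= 15k + 30k² − 75kn − 27k² − 54k³ + 135k²n − 66kn − 132k²n + 330kn² + 2 + 4k − 10n + 2n + 4kn − 10n² − 24n² − 48kn² + 120n³    [distributive law]
= 19k + 3k² − 137kn − 54k³ + 3k²n + 282kn² + 2 − 8n − 34n² + 120n³    [combine like terms]

19k + 3k² − 137kn − 54k³ + 3k²n + 282kn² + 2 − 8n − 34n² + 120n³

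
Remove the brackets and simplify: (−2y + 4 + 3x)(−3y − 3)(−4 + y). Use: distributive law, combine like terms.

(−2y + 4 + 3x)(−3y − 3)(−4 + y)
= (6y^2 + 6y − 12y − 12 − 9xy − 9x)(−4 + y)    [distributive law]
= (6y^2 − 6y − 12 − 9xy − 9x)(−4 + y)    [combine like terms]
= −24y^2 + 6y^3 + 24y − 6y^2 + 48 − 12y + 36xy − 9xy^2 + 36x − 9xy    [distributive law]
= −30y^2 + 6y^3 + 12y + 48 + 27xy − 9xy^2 + 36x    [combine like terms]

−30y^2 + 6y^3 + 12y + 48 + 27xy − 9xy^2 + 36x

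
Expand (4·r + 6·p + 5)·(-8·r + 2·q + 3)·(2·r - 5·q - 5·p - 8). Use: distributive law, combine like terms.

-64·r^3 + 176·q·r^2 + 64·p·r^2 + 200·r^2 - 40·q^2·r + 224·p·q·r + 96·q·r + 560·p·r + 254·r + 240·p^2·r - 60·p·q^2 - 60·p^2·q - 236·p·q - 90·p^2 - 219·p - 50·q^2 - 155·q - 120

(4·r + 6·p + 5)·(-8·r + 2·q + 3)·(2·r - 5·q - 5·p - 8)
= (-32·r^2 + 8·q·r + 12·r - 48·p·r + 12·p·q + 18·p - 40·r + 10·q + 15)·(2·r - 5·q - 5·p - 8)    [distributive law]
= (-32·r^2 + 8·q·r - 28·r - 48·p·r + 12·p·q + 18·p + 10·q + 15)·(2·r - 5·q - 5·p - 8)    [combine like terms]
= -64·r^3 + 160·q·r^2 + 160·p·r^2 + 256·r^2 + 16·q·r^2 - 40·q^2·r - 40·p·q·r - 64·q·r - 56·r^2 + 140·q·r + 140·p·r + 224·r - 96·p·r^2 + 240·p·q·r + 240·p^2·r + 384·p·r + 24·p·q·r - 60·p·q^2 - 60·p^2·q - 96·p·q + 36·p·r - 90·p·q - 90·p^2 - 144·p + 20·q·r - 50·q^2 - 50·p·q - 80·q + 30·r - 75·q - 75·p - 120    [distributive law]
= -64·r^3 + 176·q·r^2 + 64·p·r^2 + 200·r^2 - 40·q^2·r + 224·p·q·r + 96·q·r + 560·p·r + 254·r + 240·p^2·r - 60·p·q^2 - 60·p^2·q - 236·p·q - 90·p^2 - 219·p - 50·q^2 - 155·q - 120    [combine like terms]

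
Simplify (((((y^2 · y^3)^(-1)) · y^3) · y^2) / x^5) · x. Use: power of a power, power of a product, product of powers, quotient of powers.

(((((y^2 · y^3)^(-1)) · y^3) · y^2) / x^5) · x
= ((((((y^2)^(-1)) · ((y^3)^(-1))) · y^3) · y^2) / x^5) · x    [power of a product]
= ((((y^(-2) · ((y^3)^(-1))) · y^3) · y^2) / x^5) · x    [power of a power]
= ((((y^(-2) · y^(-3)) · y^3) · y^2) / x^5) · x    [power of a power]
= (((y^(-5) · y^3) · y^2) / x^5) · x    [product of powers]
= ((y^(-2) · y^2) / x^5) · x    [product of powers]
= (y^0 / x^5) · x    [product of powers]
= x^(-4)    [quotient of powers]

x^(-4)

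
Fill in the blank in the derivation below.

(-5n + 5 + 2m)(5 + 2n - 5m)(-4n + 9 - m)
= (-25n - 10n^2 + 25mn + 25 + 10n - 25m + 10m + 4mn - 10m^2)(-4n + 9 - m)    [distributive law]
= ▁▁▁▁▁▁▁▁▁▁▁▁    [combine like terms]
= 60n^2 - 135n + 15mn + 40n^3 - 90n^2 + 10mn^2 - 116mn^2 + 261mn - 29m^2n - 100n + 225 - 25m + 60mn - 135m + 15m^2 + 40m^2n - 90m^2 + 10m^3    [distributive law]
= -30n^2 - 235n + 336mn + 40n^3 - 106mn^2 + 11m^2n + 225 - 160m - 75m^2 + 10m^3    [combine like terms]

By combine like terms:

(-15n - 10n^2 + 29mn + 25 - 15m - 10m^2)(-4n + 9 - m)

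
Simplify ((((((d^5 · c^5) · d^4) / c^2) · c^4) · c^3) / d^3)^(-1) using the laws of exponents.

c^(-10)d^(-6)

((((((d^5 · c^5) · d^4) / c^2) · c^4) · c^3) / d^3)^(-1)
= ((((((d^5 · c^5) · d^4) / c^2) · c^4) · c^3)^(-1)) / ((d^3)^(-1))    [power of a quotient]
= ((((((d^5 · c^5) · d^4) / c^2) · c^4)^(-1)) · ((c^3)^(-1))) / ((d^3)^(-1))    [power of a product]
= ((((((d^5 · c^5) · d^4) / c^2)^(-1)) · ((c^4)^(-1))) · ((c^3)^(-1))) / ((d^3)^(-1))    [power of a product]
= ((((((d^5 · c^5) · d^4)^(-1)) / ((c^2)^(-1))) · ((c^4)^(-1))) · ((c^3)^(-1))) / ((d^3)^(-1))    [power of a quotient]
= ((((((d^5 · c^5)^(-1)) · ((d^4)^(-1))) / ((c^2)^(-1))) · ((c^4)^(-1))) · ((c^3)^(-1))) / ((d^3)^(-1))    [power of a product]
= (((((((d^5)^(-1)) · ((c^5)^(-1))) · ((d^4)^(-1))) / ((c^2)^(-1))) · ((c^4)^(-1))) · ((c^3)^(-1))) / ((d^3)^(-1))    [power of a product]
= (((((d^(-5) · ((c^5)^(-1))) · ((d^4)^(-1))) / ((c^2)^(-1))) · ((c^4)^(-1))) · ((c^3)^(-1))) / ((d^3)^(-1))    [power of a power]
= (((((d^(-5) · c^(-5)) · ((d^4)^(-1))) / ((c^2)^(-1))) · ((c^4)^(-1))) · ((c^3)^(-1))) / ((d^3)^(-1))    [power of a power]
= (((((d^(-5) · c^(-5)) · d^(-4)) / ((c^2)^(-1))) · ((c^4)^(-1))) · ((c^3)^(-1))) / ((d^3)^(-1))    [power of a power]
= (((((d^(-5) · c^(-5)) · d^(-4)) / c^(-2)) · ((c^4)^(-1))) · ((c^3)^(-1))) / ((d^3)^(-1))    [power of a power]
= (((((d^(-5) · c^(-5)) · d^(-4)) / c^(-2)) · c^(-4)) · ((c^3)^(-1))) / ((d^3)^(-1))    [power of a power]
= (((((d^(-5) · c^(-5)) · d^(-4)) / c^(-2)) · c^(-4)) · c^(-3)) / ((d^3)^(-1))    [power of a power]
= (((((d^(-5) · c^(-5)) · d^(-4)) / c^(-2)) · c^(-4)) · c^(-3)) / d^(-3)    [power of a power]
= c^(-10)d^(-6)    [quotient of powers; product of powers]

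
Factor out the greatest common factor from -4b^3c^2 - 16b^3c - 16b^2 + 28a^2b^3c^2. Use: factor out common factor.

-4b^3c^2 - 16b^3c - 16b^2 + 28a^2b^3c^2
= 4(-b^3c^2 - 4b^3c - 4b^2 + 7a^2b^3c^2)    [factor out 4]
= 4b^2(-bc^2 - 4bc - 4 + 7a^2bc^2)    [factor out b^2]

4b^2(-bc^2 - 4bc - 4 + 7a^2bc^2)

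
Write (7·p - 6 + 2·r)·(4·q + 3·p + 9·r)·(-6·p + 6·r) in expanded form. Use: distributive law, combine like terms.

-168·p²·q + 120·p·q·r - 126·p³ - 288·p²·r + 306·p·r² + 144·p·q - 144·q·r + 108·p² + 216·p·r - 324·r² + 48·q·r² + 108·r³

(7·p - 6 + 2·r)·(4·q + 3·p + 9·r)·(-6·p + 6·r)
= (28·p·q + 21·p² + 63·p·r - 24·q - 18·p - 54·r + 8·q·r + 6·p·r + 18·r²)·(-6·p + 6·r)    [distributive law]
= (28·p·q + 21·p² + 69·p·r - 24·q - 18·p - 54·r + 8·q·r + 18·r²)·(-6·p + 6·r)    [combine like terms]
= -168·p²·q + 168·p·q·r - 126·p³ + 126·p²·r - 414·p²·r + 414·p·r² + 144·p·q - 144·q·r + 108·p² - 108·p·r + 324·p·r - 324·r² - 48·p·q·r + 48·q·r² - 108·p·r² + 108·r³    [distributive law]
= -168·p²·q + 120·p·q·r - 126·p³ - 288·p²·r + 306·p·r² + 144·p·q - 144·q·r + 108·p² + 216·p·r - 324·r² + 48·q·r² + 108·r³    [combine like terms]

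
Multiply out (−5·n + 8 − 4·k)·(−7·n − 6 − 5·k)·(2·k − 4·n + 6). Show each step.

−142·k·n² − 140·n³ + 314·n² + 330·k·n + 36·n + 26·k²·n − 192·k − 288 + 88·k² + 40·k³

(−5·n + 8 − 4·k)·(−7·n − 6 − 5·k)·(2·k − 4·n + 6)
= (35·n² + 30·n + 25·k·n − 56·n − 48 − 40·k + 28·k·n + 24·k + 20·k²)·(2·k − 4·n + 6)    [distributive law]
= (35·n² − 26·n + 53·k·n − 48 − 16·k + 20·k²)·(2·k − 4·n + 6)    [combine like terms]
= 70·k·n² − 140·n³ + 210·n² − 52·k·n + 104·n² − 156·n + 106·k²·n − 212·k·n² + 318·k·n − 96·k + 192·n − 288 − 32·k² + 64·k·n − 96·k + 40·k³ − 80·k²·n + 120·k²    [distributive law]
= −142·k·n² − 140·n³ + 314·n² + 330·k·n + 36·n + 26·k²·n − 192·k − 288 + 88·k² + 40·k³    [combine like terms]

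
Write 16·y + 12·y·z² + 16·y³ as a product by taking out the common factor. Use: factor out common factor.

16·y + 12·y·z² + 16·y³
= 4(4·y + 3·y·z² + 4·y³)    [factor out 4]
= 4·y(4 + 3·z² + 4·y²)    [factor out y]

4·y(4 + 3·z² + 4·y²)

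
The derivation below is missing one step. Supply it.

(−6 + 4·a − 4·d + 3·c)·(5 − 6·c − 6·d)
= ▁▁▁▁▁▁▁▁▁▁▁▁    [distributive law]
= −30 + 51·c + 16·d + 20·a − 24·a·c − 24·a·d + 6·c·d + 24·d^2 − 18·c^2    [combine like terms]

After distributive law, the bracketed line is:

−30 + 36·c + 36·d + 20·a − 24·a·c − 24·a·d − 20·d + 24·c·d + 24·d^2 + 15·c − 18·c^2 − 18·c·d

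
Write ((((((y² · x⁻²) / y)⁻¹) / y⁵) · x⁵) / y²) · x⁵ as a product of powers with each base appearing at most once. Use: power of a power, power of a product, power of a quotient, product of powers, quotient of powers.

x¹²y⁻⁸

((((((y² · x⁻²) / y)⁻¹) / y⁵) · x⁵) / y²) · x⁵
= ((((((y² · x⁻²)⁻¹) / (y⁻¹)) / y⁵) · x⁵) / y²) · x⁵    [power of a quotient]
= (((((((y²)⁻¹) · ((x⁻²)⁻¹)) / (y⁻¹)) / y⁵) · x⁵) / y²) · x⁵    [power of a product]
= (((((y⁻² · ((x⁻²)⁻¹)) / (y⁻¹)) / y⁵) · x⁵) / y²) · x⁵    [power of a power]
= (((((y⁻² · x²) / (y⁻¹)) / y⁵) · x⁵) / y²) · x⁵    [power of a power]
= x¹²y⁻⁸    [quotient of powers; product of powers]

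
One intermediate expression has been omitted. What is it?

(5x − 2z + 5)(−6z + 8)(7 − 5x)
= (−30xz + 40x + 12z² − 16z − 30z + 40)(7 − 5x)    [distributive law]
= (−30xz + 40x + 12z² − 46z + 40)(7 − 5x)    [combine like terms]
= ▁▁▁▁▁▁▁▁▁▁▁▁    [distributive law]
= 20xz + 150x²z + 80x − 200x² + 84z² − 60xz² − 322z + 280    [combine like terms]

By distributive law:

−210xz + 150x²z + 280x − 200x² + 84z² − 60xz² − 322z + 230xz + 280 − 200x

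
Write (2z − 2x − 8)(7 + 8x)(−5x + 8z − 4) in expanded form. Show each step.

(2z − 2x − 8)(7 + 8x)(−5x + 8z − 4)
= (14z + 16xz − 14x − 16x² − 56 − 64x)(−5x + 8z − 4)    [distributive law]
= (14z + 16xz − 78x − 16x² − 56)(−5x + 8z − 4)    [combine like terms]
= −70xz + 112z² − 56z − 80x²z + 128xz² − 64xz + 390x² − 624xz + 312x + 80x³ − 128x²z + 64x² + 280x − 448z + 224    [distributive law]
= −758xz + 112z² − 504z − 208x²z + 128xz² + 454x² + 592x + 80x³ + 224    [combine like terms]

−758xz + 112z² − 504z − 208x²z + 128xz² + 454x² + 592x + 80x³ + 224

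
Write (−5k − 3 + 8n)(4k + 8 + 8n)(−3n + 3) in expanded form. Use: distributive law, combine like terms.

(−5k − 3 + 8n)(4k + 8 + 8n)(−3n + 3)
= (−20k² − 40k − 40kn − 12k − 24 − 24n + 32kn + 64n + 64n²)(−3n + 3)    [distributive law]
= (−20k² − 52k − 8kn − 24 + 40n + 64n²)(−3n + 3)    [combine like terms]
= 60k²n − 60k² + 156kn − 156k + 24kn² − 24kn + 72n − 72 − 120n² + 120n − 192n³ + 192n²    [distributive law]
= 60k²n − 60k² + 132kn − 156k + 24kn² + 192n − 72 + 72n² − 192n³    [combine like terms]

60k²n − 60k² + 132kn − 156k + 24kn² + 192n − 72 + 72n² − 192n³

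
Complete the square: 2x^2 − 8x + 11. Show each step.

2x^2 − 8x + 11
= 2(x^2 − 4x) + 11    [factor out 2 from the x-terms]
= 2(x^2 − 4x + 4 − 4) + 11    [add and subtract 4 inside the bracket]
= 2(x − 2)^2 − 8 + 11    [perfect-square identity]
= 2(x − 2)^2 + 3    [combine constants]

2(x − 2)^2 + 3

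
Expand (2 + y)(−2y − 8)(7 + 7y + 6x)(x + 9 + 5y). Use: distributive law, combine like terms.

−1324xy − 2324y − 1862y² − 566xy² − 616y³ − 72x²y − 976x − 1008 − 96x² − 74xy³ − 70y⁴ − 12x²y²

(2 + y)(−2y − 8)(7 + 7y + 6x)(x + 9 + 5y)
= (−4y − 16 − 2y² − 8y)(7 + 7y + 6x)(x + 9 + 5y)    [distributive law]
= (−12y − 16 − 2y²)(7 + 7y + 6x)(x + 9 + 5y)    [combine like terms]
= (−84y − 84y² − 72xy − 112 − 112y − 96x − 14y² − 14y³ − 12xy²)(x + 9 + 5y)    [distributive law]
= (−196y − 98y² − 72xy − 112 − 96x − 14y³ − 12xy²)(x + 9 + 5y)    [combine like terms]
= −196xy − 1764y − 980y² − 98xy² − 882y² − 490y³ − 72x²y − 648xy − 360xy² − 112x − 1008 − 560y − 96x² − 864x − 480xy − 14xy³ − 126y³ − 70y⁴ − 12x²y² − 108xy² − 60xy³    [distributive law]
= −1324xy − 2324y − 1862y² − 566xy² − 616y³ − 72x²y − 976x − 1008 − 96x² − 74xy³ − 70y⁴ − 12x²y²    [combine like terms]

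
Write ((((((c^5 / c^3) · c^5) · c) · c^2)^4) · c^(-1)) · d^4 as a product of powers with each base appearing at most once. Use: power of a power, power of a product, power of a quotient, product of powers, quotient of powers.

((((((c^5 / c^3) · c^5) · c) · c^2)^4) · c^(-1)) · d^4
= ((((((c^5 / c^3) · c^5) · c)^4) · ((c^2)^4)) · c^(-1)) · d^4    [power of a product]
= ((((((c^5 / c^3) · c^5)^4) · (c^4)) · ((c^2)^4)) · c^(-1)) · d^4    [power of a product]
= ((((((c^5 / c^3)^4) · ((c^5)^4)) · (c^4)) · ((c^2)^4)) · c^(-1)) · d^4    [power of a product]
= (((((((c^5)^4) / ((c^3)^4)) · ((c^5)^4)) · (c^4)) · ((c^2)^4)) · c^(-1)) · d^4    [power of a quotient]
= (((((c^20 / ((c^3)^4)) · ((c^5)^4)) · (c^4)) · ((c^2)^4)) · c^(-1)) · d^4    [power of a power]
= (((((c^20 / c^12) · ((c^5)^4)) · (c^4)) · ((c^2)^4)) · c^(-1)) · d^4    [power of a power]
= ((((c^8 · ((c^5)^4)) · (c^4)) · ((c^2)^4)) · c^(-1)) · d^4    [quotient of powers]
= ((((c^8 · c^20) · (c^4)) · ((c^2)^4)) · c^(-1)) · d^4    [power of a power]
= (((c^28 · (c^4)) · ((c^2)^4)) · c^(-1)) · d^4    [product of powers]
= ((c^32 · ((c^2)^4)) · c^(-1)) · d^4    [product of powers]
= ((c^32 · c^8) · c^(-1)) · d^4    [power of a power]
= (c^40 · c^(-1)) · d^4    [product of powers]
= c^39 · d^4    [product of powers]
= c^39·d^4    [rearrange]

c^39·d^4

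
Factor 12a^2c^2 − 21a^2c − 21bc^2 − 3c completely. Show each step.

12a^2c^2 − 21a^2c − 21bc^2 − 3c
= 3(4a^2c^2 − 7a^2c − 7bc^2 − c)    [factor out 3]
= 3c(4a^2c − 7a^2 − 7bc − 1)    [factor out c]

3c(4a^2c − 7a^2 − 7bc − 1)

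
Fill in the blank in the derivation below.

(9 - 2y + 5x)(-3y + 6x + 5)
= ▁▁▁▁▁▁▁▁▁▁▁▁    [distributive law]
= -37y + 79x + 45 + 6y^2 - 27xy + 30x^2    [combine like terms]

By distributive law:

-27y + 54x + 45 + 6y^2 - 12xy - 10y - 15xy + 30x^2 + 25x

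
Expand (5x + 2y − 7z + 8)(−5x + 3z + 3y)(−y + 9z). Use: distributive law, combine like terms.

(5x + 2y − 7z + 8)(−5x + 3z + 3y)(−y + 9z)
= (−25x^2 + 15xz + 15xy − 10xy + 6yz + 6y^2 + 35xz − 21z^2 − 21yz − 40x + 24z + 24y)(−y + 9z)    [distributive law]
= (−25x^2 + 50xz + 5xy − 15yz + 6y^2 − 21z^2 − 40x + 24z + 24y)(−y + 9z)    [combine like terms]
= 25x^2y − 225x^2z − 50xyz + 450xz^2 − 5xy^2 + 45xyz + 15y^2z − 135yz^2 − 6y^3 + 54y^2z + 21yz^2 − 189z^3 + 40xy − 360xz − 24yz + 216z^2 − 24y^2 + 216yz    [distributive law]
= 25x^2y − 225x^2z − 5xyz + 450xz^2 − 5xy^2 + 69y^2z − 114yz^2 − 6y^3 − 189z^3 + 40xy − 360xz + 192yz + 216z^2 − 24y^2    [combine like terms]

25x^2y − 225x^2z − 5xyz + 450xz^2 − 5xy^2 + 69y^2z − 114yz^2 − 6y^3 − 189z^3 + 40xy − 360xz + 192yz + 216z^2 − 24y^2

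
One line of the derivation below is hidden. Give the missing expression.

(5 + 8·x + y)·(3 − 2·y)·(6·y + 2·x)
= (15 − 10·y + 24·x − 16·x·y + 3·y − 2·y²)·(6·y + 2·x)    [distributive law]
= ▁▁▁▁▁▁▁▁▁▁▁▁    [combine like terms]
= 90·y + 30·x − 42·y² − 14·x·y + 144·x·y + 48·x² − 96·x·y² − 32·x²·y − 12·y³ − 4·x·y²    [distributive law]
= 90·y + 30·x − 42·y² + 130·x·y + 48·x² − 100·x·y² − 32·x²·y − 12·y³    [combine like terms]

By combine like terms:

(15 − 7·y + 24·x − 16·x·y − 2·y²)·(6·y + 2·x)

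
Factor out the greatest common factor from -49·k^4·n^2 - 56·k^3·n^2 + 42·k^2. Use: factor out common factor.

7·k^2(-7·k^2·n^2 - 8·k·n^2 + 6)

-49·k^4·n^2 - 56·k^3·n^2 + 42·k^2
= 7(-7·k^4·n^2 - 8·k^3·n^2 + 6·k^2)    [factor out 7]
= 7·k^2(-7·k^2·n^2 - 8·k·n^2 + 6)    [factor out k^2]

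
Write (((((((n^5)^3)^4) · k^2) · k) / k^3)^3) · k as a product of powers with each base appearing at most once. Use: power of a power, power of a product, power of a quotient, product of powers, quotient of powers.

kn^180

(((((((n^5)^3)^4) · k^2) · k) / k^3)^3) · k
= (((((((n^5)^3)^4) · k^2) · k)^3) / ((k^3)^3)) · k    [power of a quotient]
= (((((((n^5)^3)^4) · k^2)^3) · (k^3)) / ((k^3)^3)) · k    [power of a product]
= (((((((n^5)^3)^4)^3) · ((k^2)^3)) · (k^3)) / ((k^3)^3)) · k    [power of a product]
= ((((((n^5)^3)^12) · ((k^2)^3)) · (k^3)) / ((k^3)^3)) · k    [power of a power]
= (((((n^5)^36) · ((k^2)^3)) · (k^3)) / ((k^3)^3)) · k    [power of a power]
= (((n^180 · ((k^2)^3)) · (k^3)) / ((k^3)^3)) · k    [power of a power]
= (((n^180 · k^6) · (k^3)) / ((k^3)^3)) · k    [power of a power]
= (((n^180 · k^6) · k^3) / k^9) · k    [power of a power]
= kn^180    [quotient of powers; product of powers]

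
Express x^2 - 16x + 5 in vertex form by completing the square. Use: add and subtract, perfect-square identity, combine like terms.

(x - 8)^2 - 59

x^2 - 16x + 5
= x^2 - 16x + 64 - 64 + 5    [add and subtract 64]
= (x - 8)^2 - 64 + 5    [perfect-square identity]
= (x - 8)^2 - 59    [combine constants]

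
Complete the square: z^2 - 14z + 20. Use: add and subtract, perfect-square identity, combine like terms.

(z - 7)^2 - 29

z^2 - 14z + 20
= z^2 - 14z + 49 - 49 + 20    [add and subtract 49]
= (z - 7)^2 - 49 + 20    [perfect-square identity]
= (z - 7)^2 - 29    [combine constants]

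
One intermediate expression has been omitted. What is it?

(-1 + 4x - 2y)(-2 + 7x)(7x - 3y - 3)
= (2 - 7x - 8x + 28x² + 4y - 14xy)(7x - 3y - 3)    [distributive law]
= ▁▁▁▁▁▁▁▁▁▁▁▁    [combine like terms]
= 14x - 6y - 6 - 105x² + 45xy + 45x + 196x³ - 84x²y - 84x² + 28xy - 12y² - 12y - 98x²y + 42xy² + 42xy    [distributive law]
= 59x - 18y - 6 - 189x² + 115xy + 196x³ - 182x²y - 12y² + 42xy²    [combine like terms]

Applying combine like terms to the line above:

(2 - 15x + 28x² + 4y - 14xy)(7x - 3y - 3)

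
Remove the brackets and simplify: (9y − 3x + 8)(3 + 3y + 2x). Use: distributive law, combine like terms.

(9y − 3x + 8)(3 + 3y + 2x)
= 27y + 27y² + 18xy − 9x − 9xy − 6x² + 24 + 24y + 16x    [distributive law]
= 51y + 27y² + 9xy + 7x − 6x² + 24    [combine like terms]

51y + 27y² + 9xy + 7x − 6x² + 24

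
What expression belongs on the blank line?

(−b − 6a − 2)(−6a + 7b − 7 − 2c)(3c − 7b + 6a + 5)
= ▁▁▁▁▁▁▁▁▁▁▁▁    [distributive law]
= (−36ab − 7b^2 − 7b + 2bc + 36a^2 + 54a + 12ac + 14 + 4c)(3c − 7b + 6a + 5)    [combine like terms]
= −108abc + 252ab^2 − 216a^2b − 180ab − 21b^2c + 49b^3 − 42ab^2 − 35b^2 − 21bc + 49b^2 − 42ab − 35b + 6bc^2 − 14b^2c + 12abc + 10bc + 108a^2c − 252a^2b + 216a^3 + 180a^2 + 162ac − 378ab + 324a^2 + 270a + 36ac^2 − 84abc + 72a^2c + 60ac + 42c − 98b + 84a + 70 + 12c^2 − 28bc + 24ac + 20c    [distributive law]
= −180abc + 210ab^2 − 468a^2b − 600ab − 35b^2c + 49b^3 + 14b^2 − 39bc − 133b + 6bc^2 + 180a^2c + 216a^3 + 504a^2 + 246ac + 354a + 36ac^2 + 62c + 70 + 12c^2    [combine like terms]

After distributive law, the bracketed line is:

(6ab − 7b^2 + 7b + 2bc + 36a^2 − 42ab + 42a + 12ac + 12a − 14b + 14 + 4c)(3c − 7b + 6a + 5)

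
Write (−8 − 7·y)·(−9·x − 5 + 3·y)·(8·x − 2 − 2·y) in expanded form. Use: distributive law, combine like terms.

(−8 − 7·y)·(−9·x − 5 + 3·y)·(8·x − 2 − 2·y)
= (72·x + 40 − 24·y + 63·x·y + 35·y − 21·y²)·(8·x − 2 − 2·y)    [distributive law]
= (72·x + 40 + 11·y + 63·x·y − 21·y²)·(8·x − 2 − 2·y)    [combine like terms]
= 576·x² − 144·x − 144·x·y + 320·x − 80 − 80·y + 88·x·y − 22·y − 22·y² + 504·x²·y − 126·x·y − 126·x·y² − 168·x·y² + 42·y² + 42·y³    [distributive law]
= 576·x² + 176·x − 182·x·y − 80 − 102·y + 20·y² + 504·x²·y − 294·x·y² + 42·y³    [combine like terms]

576·x² + 176·x − 182·x·y − 80 − 102·y + 20·y² + 504·x²·y − 294·x·y² + 42·y³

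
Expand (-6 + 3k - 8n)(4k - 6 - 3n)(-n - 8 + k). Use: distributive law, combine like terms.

436kn + 372k - 138k^2 - 564n - 288 - 258n^2 - 53k^2n + 12k^3 + 65kn^2 - 24n^3

(-6 + 3k - 8n)(4k - 6 - 3n)(-n - 8 + k)
= (-24k + 36 + 18n + 12k^2 - 18k - 9kn - 32kn + 48n + 24n^2)(-n - 8 + k)    [distributive law]
= (-42k + 36 + 66n + 12k^2 - 41kn + 24n^2)(-n - 8 + k)    [combine like terms]
= 42kn + 336k - 42k^2 - 36n - 288 + 36k - 66n^2 - 528n + 66kn - 12k^2n - 96k^2 + 12k^3 + 41kn^2 + 328kn - 41k^2n - 24n^3 - 192n^2 + 24kn^2    [distributive law]
= 436kn + 372k - 138k^2 - 564n - 288 - 258n^2 - 53k^2n + 12k^3 + 65kn^2 - 24n^3    [combine like terms]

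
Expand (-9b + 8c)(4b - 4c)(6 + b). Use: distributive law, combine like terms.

-216b^2 - 36b^3 + 408bc + 68b^2c - 192c^2 - 32bc^2

(-9b + 8c)(4b - 4c)(6 + b)
= (-36b^2 + 36bc + 32bc - 32c^2)(6 + b)    [distributive law]
= (-36b^2 + 68bc - 32c^2)(6 + b)    [combine like terms]
= -216b^2 - 36b^3 + 408bc + 68b^2c - 192c^2 - 32bc^2    [distributive law]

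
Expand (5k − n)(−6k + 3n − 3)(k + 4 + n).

(5k − n)(−6k + 3n − 3)(k + 4 + n)
= (−30k² + 15kn − 15k + 6kn − 3n² + 3n)(k + 4 + n)    [distributive law]
= (−30k² + 21kn − 15k − 3n² + 3n)(k + 4 + n)    [combine like terms]
= −30k³ − 120k² − 30k²n + 21k²n + 84kn + 21kn² − 15k² − 60k − 15kn − 3kn² − 12n² − 3n³ + 3kn + 12n + 3n²    [distributive law]
= −30k³ − 135k² − 9k²n + 72kn + 18kn² − 60k − 9n² − 3n³ + 12n    [combine like terms]

−30k³ − 135k² − 9k²n + 72kn + 18kn² − 60k − 9n² − 3n³ + 12n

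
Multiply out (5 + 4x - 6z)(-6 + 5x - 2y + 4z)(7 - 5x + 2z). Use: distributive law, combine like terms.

(5 + 4x - 6z)(-6 + 5x - 2y + 4z)(7 - 5x + 2z)
= (-30 + 25x - 10y + 20z - 24x + 20x^2 - 8xy + 16xz + 36z - 30xz + 12yz - 24z^2)(7 - 5x + 2z)    [distributive law]
= (-30 + x - 10y + 56z + 20x^2 - 8xy - 14xz + 12yz - 24z^2)(7 - 5x + 2z)    [combine like terms]
= -210 + 150x - 60z + 7x - 5x^2 + 2xz - 70y + 50xy - 20yz + 392z - 280xz + 112z^2 + 140x^2 - 100x^3 + 40x^2z - 56xy + 40x^2y - 16xyz - 98xz + 70x^2z - 28xz^2 + 84yz - 60xyz + 24yz^2 - 168z^2 + 120xz^2 - 48z^3    [distributive law]
= -210 + 157x + 332z + 135x^2 - 376xz - 70y - 6xy + 64yz - 56z^2 - 100x^3 + 110x^2z + 40x^2y - 76xyz + 92xz^2 + 24yz^2 - 48z^3    [combine like terms]

-210 + 157x + 332z + 135x^2 - 376xz - 70y - 6xy + 64yz - 56z^2 - 100x^3 + 110x^2z + 40x^2y - 76xyz + 92xz^2 + 24yz^2 - 48z^3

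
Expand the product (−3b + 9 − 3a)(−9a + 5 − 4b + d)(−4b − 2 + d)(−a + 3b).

(−3b + 9 − 3a)(−9a + 5 − 4b + d)(−4b − 2 + d)(−a + 3b)
= (27ab − 15b + 12b² − 3bd − 81a + 45 − 36b + 9d + 27a² − 15a + 12ab − 3ad)(−4b − 2 + d)(−a + 3b)    [distributive law]
= (39ab − 51b + 12b² − 3bd − 96a + 45 + 9d + 27a² − 3ad)(−4b − 2 + d)(−a + 3b)    [combine like terms]
= (−156ab² − 78ab + 39abd + 204b² + 102b − 51bd − 48b³ − 24b² + 12b²d + 12b²d + 6bd − 3bd² + 384ab + 192a − 96ad − 180b − 90 + 45d − 36bd − 18d + 9d² − 108a²b − 54a² + 27a²d + 12abd + 6ad − 3ad²)(−a + 3b)    [distributive law]
= (−156ab² + 306ab + 51abd + 180b² − 78b − 81bd − 48b³ + 24b²d − 3bd² + 192a − 90ad − 90 + 27d + 9d² − 108a²b − 54a² + 27a²d − 3ad²)(−a + 3b)    [combine like terms]
= 156a²b² − 468ab³ − 306a²b + 918ab² − 51a²bd + 153ab²d − 180ab² + 540b³ + 78ab − 234b² + 81abd − 243b²d + 48ab³ − 144b⁴ − 24ab²d + 72b³d + 3abd² − 9b²d² − 192a² + 576ab + 90a²d − 270abd + 90a − 270b − 27ad + 81bd − 9ad² + 27bd² + 108a³b − 324a²b² + 54a³ − 162a²b − 27a³d + 81a²bd + 3a²d² − 9abd²    [distributive law]
= −168a²b² − 420ab³ − 468a²b + 738ab² + 30a²bd + 129ab²d + 540b³ + 654ab − 234b² − 189abd − 243b²d − 144b⁴ + 72b³d − 6abd² − 9b²d² − 192a² + 90a²d + 90a − 270b − 27ad + 81bd − 9ad² + 27bd² + 108a³b + 54a³ − 27a³d + 3a²d²    [combine like terms]

−168a²b² − 420ab³ − 468a²b + 738ab² + 30a²bd + 129ab²d + 540b³ + 654ab − 234b² − 189abd − 243b²d − 144b⁴ + 72b³d − 6abd² − 9b²d² − 192a² + 90a²d + 90a − 270b − 27ad + 81bd − 9ad² + 27bd² + 108a³b + 54a³ − 27a³d + 3a²d²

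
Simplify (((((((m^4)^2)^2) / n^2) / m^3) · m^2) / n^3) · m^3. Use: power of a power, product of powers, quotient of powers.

(((((((m^4)^2)^2) / n^2) / m^3) · m^2) / n^3) · m^3
= ((((((m^4)^4) / n^2) / m^3) · m^2) / n^3) · m^3    [power of a power]
= ((((m^16 / n^2) / m^3) · m^2) / n^3) · m^3    [power of a power]
= m^18·n^(-5)    [quotient of powers; product of powers]

m^18·n^(-5)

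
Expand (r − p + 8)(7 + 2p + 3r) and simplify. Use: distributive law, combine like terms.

31r − pr + 3r^2 + 9p − 2p^2 + 56

(r − p + 8)(7 + 2p + 3r)
= 7r + 2pr + 3r^2 − 7p − 2p^2 − 3pr + 56 + 16p + 24r    [distributive law]
= 31r − pr + 3r^2 + 9p − 2p^2 + 56    [combine like terms]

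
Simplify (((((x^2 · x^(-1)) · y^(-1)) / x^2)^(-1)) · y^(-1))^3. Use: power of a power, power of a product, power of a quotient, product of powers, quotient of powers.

x^3

(((((x^2 · x^(-1)) · y^(-1)) / x^2)^(-1)) · y^(-1))^3
= (((((x^2 · x^(-1)) · y^(-1)) / x^2)^(-1))^3) · ((y^(-1))^3)    [power of a product]
= ((((x^2 · x^(-1)) · y^(-1)) / x^2)^(-3)) · ((y^(-1))^3)    [power of a power]
= ((((x^2 · x^(-1)) · y^(-1))^(-3)) / ((x^2)^(-3))) · ((y^(-1))^3)    [power of a quotient]
= ((((x^2 · x^(-1))^(-3)) · ((y^(-1))^(-3))) / ((x^2)^(-3))) · ((y^(-1))^3)    [power of a product]
= (((((x^2)^(-3)) · ((x^(-1))^(-3))) · ((y^(-1))^(-3))) / ((x^2)^(-3))) · ((y^(-1))^3)    [power of a product]
= (((x^(-6) · ((x^(-1))^(-3))) · ((y^(-1))^(-3))) / ((x^2)^(-3))) · ((y^(-1))^3)    [power of a power]
= (((x^(-6) · x^3) · ((y^(-1))^(-3))) / ((x^2)^(-3))) · ((y^(-1))^3)    [power of a power]
= ((x^(-3) · ((y^(-1))^(-3))) / ((x^2)^(-3))) · ((y^(-1))^3)    [product of powers]
= ((x^(-3) · y^3) / ((x^2)^(-3))) · ((y^(-1))^3)    [power of a power]
= ((x^(-3) · y^3) / x^(-6)) · ((y^(-1))^3)    [power of a power]
= ((x^(-3) · y^3) / x^(-6)) · y^(-3)    [power of a power]
= x^3    [quotient of powers; product of powers]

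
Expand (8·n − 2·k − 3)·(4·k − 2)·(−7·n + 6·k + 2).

−224·k·n^2 + 248·k^2·n + 24·k·n + 112·n^2 − 74·n − 48·k^3 − 64·k^2 + 20·k + 12

(8·n − 2·k − 3)·(4·k − 2)·(−7·n + 6·k + 2)
= (32·k·n − 16·n − 8·k^2 + 4·k − 12·k + 6)·(−7·n + 6·k + 2)    [distributive law]
= (32·k·n − 16·n − 8·k^2 − 8·k + 6)·(−7·n + 6·k + 2)    [combine like terms]
= −224·k·n^2 + 192·k^2·n + 64·k·n + 112·n^2 − 96·k·n − 32·n + 56·k^2·n − 48·k^3 − 16·k^2 + 56·k·n − 48·k^2 − 16·k − 42·n + 36·k + 12    [distributive law]
= −224·k·n^2 + 248·k^2·n + 24·k·n + 112·n^2 − 74·n − 48·k^3 − 64·k^2 + 20·k + 12    [combine like terms]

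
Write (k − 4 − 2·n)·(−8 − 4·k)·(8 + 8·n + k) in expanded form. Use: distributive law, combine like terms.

(k − 4 − 2·n)·(−8 − 4·k)·(8 + 8·n + k)
= (−8·k − 4·k² + 32 + 16·k + 16·n + 8·k·n)·(8 + 8·n + k)    [distributive law]
= (8·k − 4·k² + 32 + 16·n + 8·k·n)·(8 + 8·n + k)    [combine like terms]
= 64·k + 64·k·n + 8·k² − 32·k² − 32·k²·n − 4·k³ + 256 + 256·n + 32·k + 128·n + 128·n² + 16·k·n + 64·k·n + 64·k·n² + 8·k²·n    [distributive law]
= 96·k + 144·k·n − 24·k² − 24·k²·n − 4·k³ + 256 + 384·n + 128·n² + 64·k·n²    [combine like terms]

96·k + 144·k·n − 24·k² − 24·k²·n − 4·k³ + 256 + 384·n + 128·n² + 64·k·n²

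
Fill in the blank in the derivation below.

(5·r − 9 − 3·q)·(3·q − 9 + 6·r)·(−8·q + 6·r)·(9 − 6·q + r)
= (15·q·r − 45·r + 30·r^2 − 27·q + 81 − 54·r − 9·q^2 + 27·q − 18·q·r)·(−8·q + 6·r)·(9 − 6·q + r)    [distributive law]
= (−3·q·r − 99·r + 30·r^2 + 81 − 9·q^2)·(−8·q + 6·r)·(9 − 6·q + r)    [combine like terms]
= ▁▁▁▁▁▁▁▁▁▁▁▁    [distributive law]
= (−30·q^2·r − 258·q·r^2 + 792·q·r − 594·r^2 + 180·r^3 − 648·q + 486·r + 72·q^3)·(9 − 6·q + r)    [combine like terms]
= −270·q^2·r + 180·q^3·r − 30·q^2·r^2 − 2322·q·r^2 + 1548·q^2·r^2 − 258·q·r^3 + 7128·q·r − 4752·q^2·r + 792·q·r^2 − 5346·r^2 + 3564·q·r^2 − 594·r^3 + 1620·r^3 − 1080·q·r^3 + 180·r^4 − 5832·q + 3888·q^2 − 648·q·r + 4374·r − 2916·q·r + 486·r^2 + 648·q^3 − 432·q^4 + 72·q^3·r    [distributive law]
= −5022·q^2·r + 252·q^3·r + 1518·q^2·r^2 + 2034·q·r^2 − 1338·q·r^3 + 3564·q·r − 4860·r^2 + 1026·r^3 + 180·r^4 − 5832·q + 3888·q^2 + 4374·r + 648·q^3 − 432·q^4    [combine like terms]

By distributive law:

(24·q^2·r − 18·q·r^2 + 792·q·r − 594·r^2 − 240·q·r^2 + 180·r^3 − 648·q + 486·r + 72·q^3 − 54·q^2·r)·(9 − 6·q + r)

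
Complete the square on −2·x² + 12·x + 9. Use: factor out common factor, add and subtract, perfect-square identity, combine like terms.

−2(x − 3)² + 27

−2·x² + 12·x + 9
= −2(x² − 6·x) + 9    [factor out -2 from the x-terms]
= −2(x² − 6·x + 9 − 9) + 9    [add and subtract 9 inside the bracket]
= −2(x − 3)² + 18 + 9    [perfect-square identity]
= −2(x − 3)² + 27    [combine constants]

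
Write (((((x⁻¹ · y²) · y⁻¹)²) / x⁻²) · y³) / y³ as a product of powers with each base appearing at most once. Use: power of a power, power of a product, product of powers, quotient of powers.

(((((x⁻¹ · y²) · y⁻¹)²) / x⁻²) · y³) / y³
= (((((x⁻¹ · y²)²) · ((y⁻¹)²)) / x⁻²) · y³) / y³    [power of a product]
= ((((((x⁻¹)²) · ((y²)²)) · ((y⁻¹)²)) / x⁻²) · y³) / y³    [power of a product]
= ((((x⁻² · ((y²)²)) · ((y⁻¹)²)) / x⁻²) · y³) / y³    [power of a power]
= ((((x⁻² · y⁴) · ((y⁻¹)²)) / x⁻²) · y³) / y³    [power of a power]
= ((((x⁻² · y⁴) · y⁻²) / x⁻²) · y³) / y³    [power of a power]
= y²    [quotient of powers; product of powers]

y²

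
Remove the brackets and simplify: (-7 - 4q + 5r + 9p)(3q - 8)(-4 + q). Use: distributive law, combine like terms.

(-7 - 4q + 5r + 9p)(3q - 8)(-4 + q)
= (-21q + 56 - 12q^2 + 32q + 15qr - 40r + 27pq - 72p)(-4 + q)    [distributive law]
= (11q + 56 - 12q^2 + 15qr - 40r + 27pq - 72p)(-4 + q)    [combine like terms]
= -44q + 11q^2 - 224 + 56q + 48q^2 - 12q^3 - 60qr + 15q^2r + 160r - 40qr - 108pq + 27pq^2 + 288p - 72pq    [distributive law]
= 12q + 59q^2 - 224 - 12q^3 - 100qr + 15q^2r + 160r - 180pq + 27pq^2 + 288p    [combine like terms]

12q + 59q^2 - 224 - 12q^3 - 100qr + 15q^2r + 160r - 180pq + 27pq^2 + 288p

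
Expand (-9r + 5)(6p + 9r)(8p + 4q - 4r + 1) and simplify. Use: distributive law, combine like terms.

-432p^2r - 216pqr - 432pr^2 + 186pr - 324qr^2 + 324r^3 - 261r^2 + 240p^2 + 120pq + 30p + 180qr + 45r

(-9r + 5)(6p + 9r)(8p + 4q - 4r + 1)
= (-54pr - 81r^2 + 30p + 45r)(8p + 4q - 4r + 1)    [distributive law]
= -432p^2r - 216pqr + 216pr^2 - 54pr - 648pr^2 - 324qr^2 + 324r^3 - 81r^2 + 240p^2 + 120pq - 120pr + 30p + 360pr + 180qr - 180r^2 + 45r    [distributive law]
= -432p^2r - 216pqr - 432pr^2 + 186pr - 324qr^2 + 324r^3 - 261r^2 + 240p^2 + 120pq + 30p + 180qr + 45r    [combine like terms]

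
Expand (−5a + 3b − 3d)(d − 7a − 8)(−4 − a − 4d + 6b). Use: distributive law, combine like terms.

(−5a + 3b − 3d)(d − 7a − 8)(−4 − a − 4d + 6b)
= (−5ad + 35a^2 + 40a + 3bd − 21ab − 24b − 3d^2 + 21ad + 24d)(−4 − a − 4d + 6b)    [distributive law]
= (16ad + 35a^2 + 40a + 3bd − 21ab − 24b − 3d^2 + 24d)(−4 − a − 4d + 6b)    [combine like terms]
= −64ad − 16a^2d − 64ad^2 + 96abd − 140a^2 − 35a^3 − 140a^2d + 210a^2b − 160a − 40a^2 − 160ad + 240ab − 12bd − 3abd − 12bd^2 + 18b^2d + 84ab + 21a^2b + 84abd − 126ab^2 + 96b + 24ab + 96bd − 144b^2 + 12d^2 + 3ad^2 + 12d^3 − 18bd^2 − 96d − 24ad − 96d^2 + 144bd    [distributive law]
= −248ad − 156a^2d − 61ad^2 + 177abd − 180a^2 − 35a^3 + 231a^2b − 160a + 348ab + 228bd − 30bd^2 + 18b^2d − 126ab^2 + 96b − 144b^2 − 84d^2 + 12d^3 − 96d    [combine like terms]

−248ad − 156a^2d − 61ad^2 + 177abd − 180a^2 − 35a^3 + 231a^2b − 160a + 348ab + 228bd − 30bd^2 + 18b^2d − 126ab^2 + 96b − 144b^2 − 84d^2 + 12d^3 − 96d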